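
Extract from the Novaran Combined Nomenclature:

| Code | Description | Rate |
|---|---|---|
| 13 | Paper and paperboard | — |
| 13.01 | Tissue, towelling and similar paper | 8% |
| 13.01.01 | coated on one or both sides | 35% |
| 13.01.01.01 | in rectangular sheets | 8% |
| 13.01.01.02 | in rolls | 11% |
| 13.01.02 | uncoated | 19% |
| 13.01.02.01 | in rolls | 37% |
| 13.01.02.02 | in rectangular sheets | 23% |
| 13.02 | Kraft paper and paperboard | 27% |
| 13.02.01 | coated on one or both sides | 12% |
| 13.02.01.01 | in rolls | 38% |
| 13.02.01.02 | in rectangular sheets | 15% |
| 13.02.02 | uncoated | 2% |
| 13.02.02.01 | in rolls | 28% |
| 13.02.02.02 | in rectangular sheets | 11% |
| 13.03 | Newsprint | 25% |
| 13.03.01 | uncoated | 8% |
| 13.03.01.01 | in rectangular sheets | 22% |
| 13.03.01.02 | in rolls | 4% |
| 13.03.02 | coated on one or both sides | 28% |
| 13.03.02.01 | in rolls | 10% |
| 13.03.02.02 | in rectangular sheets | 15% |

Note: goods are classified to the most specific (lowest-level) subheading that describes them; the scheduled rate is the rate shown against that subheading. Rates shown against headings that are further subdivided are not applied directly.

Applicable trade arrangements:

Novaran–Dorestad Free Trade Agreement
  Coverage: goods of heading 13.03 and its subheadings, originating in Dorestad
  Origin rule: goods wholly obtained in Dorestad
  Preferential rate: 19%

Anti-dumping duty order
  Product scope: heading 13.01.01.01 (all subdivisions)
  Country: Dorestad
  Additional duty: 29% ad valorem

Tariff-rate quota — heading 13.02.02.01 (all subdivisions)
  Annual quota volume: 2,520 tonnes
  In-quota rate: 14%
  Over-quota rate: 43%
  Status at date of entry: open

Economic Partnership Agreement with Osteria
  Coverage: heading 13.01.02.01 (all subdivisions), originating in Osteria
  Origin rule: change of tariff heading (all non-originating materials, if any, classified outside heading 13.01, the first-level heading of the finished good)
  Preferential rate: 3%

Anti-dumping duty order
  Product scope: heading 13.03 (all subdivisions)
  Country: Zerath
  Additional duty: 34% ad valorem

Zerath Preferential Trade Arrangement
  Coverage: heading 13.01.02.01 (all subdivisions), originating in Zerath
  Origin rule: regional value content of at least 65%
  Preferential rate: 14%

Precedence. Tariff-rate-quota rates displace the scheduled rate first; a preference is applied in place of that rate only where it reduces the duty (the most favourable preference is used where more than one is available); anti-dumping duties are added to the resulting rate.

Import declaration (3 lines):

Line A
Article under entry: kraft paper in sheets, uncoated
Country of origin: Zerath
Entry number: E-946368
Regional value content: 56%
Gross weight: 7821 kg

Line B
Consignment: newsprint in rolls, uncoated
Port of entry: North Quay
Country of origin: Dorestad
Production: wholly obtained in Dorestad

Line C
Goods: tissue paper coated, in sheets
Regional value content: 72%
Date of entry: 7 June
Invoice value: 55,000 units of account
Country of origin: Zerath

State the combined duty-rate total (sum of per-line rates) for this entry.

Line A: kraft paper → 13.02; uncoated → 13.02.02; in sheets → 13.02.02.02. Scheduled 11%. Zerath agreement on 13.01.02.01: 13.02.02.02 not covered. → 11%.
Line B: newsprint → 13.03; uncoated → 13.03.01; in rolls → 13.03.01.02. Scheduled 4%. Dorestad agreement on 13.03: wholly obtained → 19% available; preference 19% not lower than 4% → no reduction. → 4%.
Line C: tissue paper → 13.01; coated → 13.01.01; in sheets → 13.01.01.01. Scheduled 8%. Zerath agreement on 13.01.02.01: 13.01.01.01 not covered. → 8%.
Sum: 11% + 4% + 8% = 23%.

23%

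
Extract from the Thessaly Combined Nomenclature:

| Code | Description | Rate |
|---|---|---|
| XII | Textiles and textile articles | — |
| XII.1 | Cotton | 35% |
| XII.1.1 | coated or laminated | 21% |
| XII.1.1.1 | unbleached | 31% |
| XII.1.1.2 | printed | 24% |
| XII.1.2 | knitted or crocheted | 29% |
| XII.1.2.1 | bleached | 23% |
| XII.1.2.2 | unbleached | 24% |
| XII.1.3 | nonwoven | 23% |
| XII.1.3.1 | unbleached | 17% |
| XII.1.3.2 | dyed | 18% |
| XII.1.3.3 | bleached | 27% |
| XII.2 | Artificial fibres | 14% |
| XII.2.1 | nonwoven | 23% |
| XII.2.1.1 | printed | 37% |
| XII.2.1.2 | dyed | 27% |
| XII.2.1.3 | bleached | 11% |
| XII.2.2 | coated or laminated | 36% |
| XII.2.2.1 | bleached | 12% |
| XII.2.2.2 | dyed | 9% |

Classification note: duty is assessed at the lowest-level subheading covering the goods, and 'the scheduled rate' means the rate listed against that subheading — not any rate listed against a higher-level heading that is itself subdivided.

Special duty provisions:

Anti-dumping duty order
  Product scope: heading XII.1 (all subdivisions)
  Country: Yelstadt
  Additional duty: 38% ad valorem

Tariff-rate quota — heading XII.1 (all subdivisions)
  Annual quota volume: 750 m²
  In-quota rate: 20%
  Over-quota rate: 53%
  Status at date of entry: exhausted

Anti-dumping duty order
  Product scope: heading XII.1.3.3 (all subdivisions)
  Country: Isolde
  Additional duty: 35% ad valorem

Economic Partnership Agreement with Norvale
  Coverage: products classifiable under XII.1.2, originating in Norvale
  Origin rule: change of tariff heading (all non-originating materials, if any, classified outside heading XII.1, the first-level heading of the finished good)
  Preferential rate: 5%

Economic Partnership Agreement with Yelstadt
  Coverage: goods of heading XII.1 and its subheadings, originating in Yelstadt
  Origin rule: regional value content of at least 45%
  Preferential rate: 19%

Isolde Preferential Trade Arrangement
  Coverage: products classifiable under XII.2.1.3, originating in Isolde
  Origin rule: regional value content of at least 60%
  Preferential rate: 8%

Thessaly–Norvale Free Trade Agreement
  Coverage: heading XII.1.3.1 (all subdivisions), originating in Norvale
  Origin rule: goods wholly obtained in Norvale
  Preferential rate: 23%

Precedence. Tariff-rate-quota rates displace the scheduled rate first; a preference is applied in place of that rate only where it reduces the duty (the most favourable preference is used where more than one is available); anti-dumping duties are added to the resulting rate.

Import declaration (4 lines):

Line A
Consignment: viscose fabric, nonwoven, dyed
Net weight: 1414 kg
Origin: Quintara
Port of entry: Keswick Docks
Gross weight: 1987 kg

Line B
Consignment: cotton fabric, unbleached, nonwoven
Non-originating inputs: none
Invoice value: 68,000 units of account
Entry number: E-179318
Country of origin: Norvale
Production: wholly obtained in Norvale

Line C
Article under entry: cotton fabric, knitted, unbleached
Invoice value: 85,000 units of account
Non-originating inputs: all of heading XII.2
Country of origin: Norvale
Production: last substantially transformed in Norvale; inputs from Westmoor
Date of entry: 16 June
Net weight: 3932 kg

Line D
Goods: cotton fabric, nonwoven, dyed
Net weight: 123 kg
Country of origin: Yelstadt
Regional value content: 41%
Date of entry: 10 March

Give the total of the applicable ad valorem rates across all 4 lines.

Line A: viscose → XII.2; nonwoven → XII.2.1; dyed → XII.2.1.2. Scheduled 27%. No special measure applies. → 27%.
Line B: cotton → XII.1; nonwoven → XII.1.3; unbleached → XII.1.3.1. Scheduled 17%. quota on XII.1 exhausted → over-quota 53%; Norvale agreement on XII.1.2: XII.1.3.1 not covered; Norvale agreement on XII.1.3.1: wholly obtained → 23% available; preferential 23%. → 23%.
Line C: cotton → XII.1; knitted → XII.1.2; unbleached → XII.1.2.2. Scheduled 24%. quota on XII.1 exhausted → over-quota 53%; Norvale agreement on XII.1.2: CTH met → 5% available; Norvale agreement on XII.1.3.1: XII.1.2.2 not covered; preferential 5%. → 5%.
Line D: cotton → XII.1; nonwoven → XII.1.3; dyed → XII.1.3.2. Scheduled 18%. quota on XII.1 exhausted → over-quota 53%; Yelstadt agreement on XII.1: RVC < 45%; anti-dumping (Yelstadt, XII.1): +38%; total 53% + 38% = 91%. → 91%.
Sum: 27% + 23% + 5% + 91% = 146%.

146%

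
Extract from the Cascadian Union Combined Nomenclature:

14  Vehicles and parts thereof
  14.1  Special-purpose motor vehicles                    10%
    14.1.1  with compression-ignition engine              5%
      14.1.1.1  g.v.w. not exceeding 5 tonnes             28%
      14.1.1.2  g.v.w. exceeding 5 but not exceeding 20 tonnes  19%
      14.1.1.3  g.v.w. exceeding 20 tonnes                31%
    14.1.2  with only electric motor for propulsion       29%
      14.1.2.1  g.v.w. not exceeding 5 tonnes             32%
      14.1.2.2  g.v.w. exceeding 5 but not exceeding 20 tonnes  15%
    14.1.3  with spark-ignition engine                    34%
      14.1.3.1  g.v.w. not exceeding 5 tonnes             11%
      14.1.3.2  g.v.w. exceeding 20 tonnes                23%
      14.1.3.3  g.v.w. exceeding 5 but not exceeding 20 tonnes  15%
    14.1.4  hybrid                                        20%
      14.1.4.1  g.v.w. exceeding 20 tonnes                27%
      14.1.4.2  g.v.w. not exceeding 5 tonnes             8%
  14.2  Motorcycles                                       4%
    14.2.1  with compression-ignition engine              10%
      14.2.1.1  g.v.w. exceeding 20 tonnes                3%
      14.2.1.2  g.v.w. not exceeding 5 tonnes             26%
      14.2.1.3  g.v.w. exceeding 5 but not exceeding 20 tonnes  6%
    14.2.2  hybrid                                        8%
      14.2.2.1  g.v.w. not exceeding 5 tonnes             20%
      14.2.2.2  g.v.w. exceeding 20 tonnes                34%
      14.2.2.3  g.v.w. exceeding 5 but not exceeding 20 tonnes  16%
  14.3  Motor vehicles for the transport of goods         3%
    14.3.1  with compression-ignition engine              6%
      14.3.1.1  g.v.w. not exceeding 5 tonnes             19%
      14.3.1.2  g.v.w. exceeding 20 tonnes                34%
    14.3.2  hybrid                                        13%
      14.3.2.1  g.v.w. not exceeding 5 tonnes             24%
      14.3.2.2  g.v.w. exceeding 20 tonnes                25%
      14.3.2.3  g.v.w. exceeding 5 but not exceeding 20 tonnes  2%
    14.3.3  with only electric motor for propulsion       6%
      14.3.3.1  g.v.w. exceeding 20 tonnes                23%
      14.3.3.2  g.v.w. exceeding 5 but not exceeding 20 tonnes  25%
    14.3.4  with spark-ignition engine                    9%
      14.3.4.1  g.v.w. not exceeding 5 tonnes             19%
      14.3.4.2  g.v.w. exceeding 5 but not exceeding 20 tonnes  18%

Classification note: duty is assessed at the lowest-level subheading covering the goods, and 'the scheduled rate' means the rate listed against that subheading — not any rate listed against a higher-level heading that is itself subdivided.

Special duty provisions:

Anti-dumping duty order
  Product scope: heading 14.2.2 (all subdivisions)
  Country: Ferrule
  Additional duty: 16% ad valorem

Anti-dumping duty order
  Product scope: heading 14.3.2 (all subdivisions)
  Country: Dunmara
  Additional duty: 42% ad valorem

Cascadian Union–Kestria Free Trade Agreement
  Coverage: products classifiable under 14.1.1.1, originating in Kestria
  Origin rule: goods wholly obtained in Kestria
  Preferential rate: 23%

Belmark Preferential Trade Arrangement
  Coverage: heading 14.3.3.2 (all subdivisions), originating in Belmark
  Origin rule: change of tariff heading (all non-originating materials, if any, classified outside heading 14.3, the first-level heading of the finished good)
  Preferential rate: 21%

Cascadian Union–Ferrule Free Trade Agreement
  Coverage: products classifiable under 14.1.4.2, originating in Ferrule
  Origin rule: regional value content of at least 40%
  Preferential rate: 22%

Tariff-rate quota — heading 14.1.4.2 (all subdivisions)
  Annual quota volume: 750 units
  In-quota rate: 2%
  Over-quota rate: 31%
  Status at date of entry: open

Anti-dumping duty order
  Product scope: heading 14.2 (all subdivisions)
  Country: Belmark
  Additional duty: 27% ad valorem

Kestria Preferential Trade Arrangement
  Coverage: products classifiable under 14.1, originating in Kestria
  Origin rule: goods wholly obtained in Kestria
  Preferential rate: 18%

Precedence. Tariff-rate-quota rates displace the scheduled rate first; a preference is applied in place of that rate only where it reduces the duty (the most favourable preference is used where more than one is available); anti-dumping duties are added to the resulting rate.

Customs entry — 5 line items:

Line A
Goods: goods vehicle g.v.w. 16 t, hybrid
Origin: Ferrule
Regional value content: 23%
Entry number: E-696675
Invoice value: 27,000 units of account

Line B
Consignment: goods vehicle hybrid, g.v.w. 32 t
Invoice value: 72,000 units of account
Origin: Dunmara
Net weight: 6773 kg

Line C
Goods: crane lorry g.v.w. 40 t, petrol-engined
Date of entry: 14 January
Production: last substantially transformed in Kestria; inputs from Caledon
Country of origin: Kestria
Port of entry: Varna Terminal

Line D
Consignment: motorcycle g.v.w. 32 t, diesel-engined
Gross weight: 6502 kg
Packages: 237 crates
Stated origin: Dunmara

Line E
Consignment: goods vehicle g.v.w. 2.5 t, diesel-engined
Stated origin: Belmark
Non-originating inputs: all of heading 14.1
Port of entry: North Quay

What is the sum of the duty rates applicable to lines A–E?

114%

Line A: goods vehicle → 14.3; hybrid → 14.3.2; g.v.w. 16 t → 14.3.2.3. Scheduled 2%. Ferrule agreement on 14.1.4.2: 14.3.2.3 not covered. → 2%.
Line B: goods vehicle → 14.3; hybrid → 14.3.2; g.v.w. 32 t → 14.3.2.2. Scheduled 25%. anti-dumping (Dunmara, 14.3.2): +42%; total 25% + 42% = 67%. → 67%.
Line C: crane lorry → 14.1; petrol-engined → 14.1.3; g.v.w. 40 t → 14.1.3.2. Scheduled 23%. Kestria agreement on 14.1.1.1: 14.1.3.2 not covered; Kestria agreement on 14.1: not wholly obtained. → 23%.
Line D: motorcycle → 14.2; diesel-engined → 14.2.1; g.v.w. 32 t → 14.2.1.1. Scheduled 3%. No special measure applies. → 3%.
Line E: goods vehicle → 14.3; diesel-engined → 14.3.1; g.v.w. 2.5 t → 14.3.1.1. Scheduled 19%. Belmark agreement on 14.3.3.2: 14.3.1.1 not covered. → 19%.
Sum: 2% + 67% + 23% + 3% + 19% = 114%.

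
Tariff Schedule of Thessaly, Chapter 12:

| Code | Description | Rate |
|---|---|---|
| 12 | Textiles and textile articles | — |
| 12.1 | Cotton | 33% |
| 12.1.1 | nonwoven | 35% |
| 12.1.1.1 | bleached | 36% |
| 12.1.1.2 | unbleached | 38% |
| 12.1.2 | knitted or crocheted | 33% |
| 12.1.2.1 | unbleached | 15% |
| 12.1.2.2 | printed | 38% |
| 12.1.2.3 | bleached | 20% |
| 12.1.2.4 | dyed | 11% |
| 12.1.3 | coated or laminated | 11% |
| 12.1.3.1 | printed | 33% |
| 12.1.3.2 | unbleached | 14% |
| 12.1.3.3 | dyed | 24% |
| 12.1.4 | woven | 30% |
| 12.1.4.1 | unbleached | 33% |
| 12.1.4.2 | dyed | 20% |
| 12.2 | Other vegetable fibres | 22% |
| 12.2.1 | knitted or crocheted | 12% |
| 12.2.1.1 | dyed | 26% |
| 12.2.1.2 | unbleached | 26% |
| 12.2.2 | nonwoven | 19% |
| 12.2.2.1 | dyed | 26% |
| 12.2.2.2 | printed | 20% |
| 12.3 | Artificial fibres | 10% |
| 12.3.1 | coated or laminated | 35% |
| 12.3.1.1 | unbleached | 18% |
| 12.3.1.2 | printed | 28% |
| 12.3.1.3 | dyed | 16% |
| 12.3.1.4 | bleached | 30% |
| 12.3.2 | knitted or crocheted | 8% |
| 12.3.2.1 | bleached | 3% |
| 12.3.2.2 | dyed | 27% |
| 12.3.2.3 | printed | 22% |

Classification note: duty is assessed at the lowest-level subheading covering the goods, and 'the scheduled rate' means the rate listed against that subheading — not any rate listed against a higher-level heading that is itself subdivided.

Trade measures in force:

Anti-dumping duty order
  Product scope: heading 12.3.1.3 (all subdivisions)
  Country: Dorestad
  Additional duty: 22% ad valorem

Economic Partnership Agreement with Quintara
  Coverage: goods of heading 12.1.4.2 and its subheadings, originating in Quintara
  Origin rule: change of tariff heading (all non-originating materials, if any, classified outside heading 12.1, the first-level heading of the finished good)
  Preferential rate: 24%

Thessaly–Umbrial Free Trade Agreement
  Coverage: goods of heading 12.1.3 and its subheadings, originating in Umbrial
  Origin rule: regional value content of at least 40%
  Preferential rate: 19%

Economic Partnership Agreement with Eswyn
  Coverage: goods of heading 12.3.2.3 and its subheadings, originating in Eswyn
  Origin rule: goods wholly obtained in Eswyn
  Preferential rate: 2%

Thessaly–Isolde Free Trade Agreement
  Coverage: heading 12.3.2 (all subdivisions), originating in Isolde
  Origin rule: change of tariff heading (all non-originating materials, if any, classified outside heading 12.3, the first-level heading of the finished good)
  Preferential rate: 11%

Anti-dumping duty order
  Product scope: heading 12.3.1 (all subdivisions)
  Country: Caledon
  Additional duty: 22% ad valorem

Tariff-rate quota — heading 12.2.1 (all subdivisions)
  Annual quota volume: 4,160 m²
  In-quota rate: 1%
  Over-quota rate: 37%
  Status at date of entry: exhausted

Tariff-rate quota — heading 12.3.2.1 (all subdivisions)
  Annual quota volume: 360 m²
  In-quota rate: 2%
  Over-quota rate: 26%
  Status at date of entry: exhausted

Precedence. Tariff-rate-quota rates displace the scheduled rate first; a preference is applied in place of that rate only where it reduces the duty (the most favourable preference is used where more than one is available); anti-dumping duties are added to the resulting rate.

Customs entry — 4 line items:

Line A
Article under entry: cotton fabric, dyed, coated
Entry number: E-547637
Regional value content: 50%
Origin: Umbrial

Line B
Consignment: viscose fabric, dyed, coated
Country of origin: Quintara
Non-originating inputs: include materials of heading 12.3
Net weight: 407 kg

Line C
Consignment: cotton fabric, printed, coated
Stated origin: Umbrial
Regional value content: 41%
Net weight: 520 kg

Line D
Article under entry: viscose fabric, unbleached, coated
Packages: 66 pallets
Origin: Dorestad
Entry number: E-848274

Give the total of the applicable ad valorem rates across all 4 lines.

Line A: cotton → 12.1; coated → 12.1.3; dyed → 12.1.3.3. Scheduled 24%. Umbrial agreement on 12.1.3: RVC ≥ 40% → 19% available; preferential 19%. → 19%.
Line B: viscose → 12.3; coated → 12.3.1; dyed → 12.3.1.3. Scheduled 16%. Quintara agreement on 12.1.4.2: 12.3.1.3 not covered. → 16%.
Line C: cotton → 12.1; coated → 12.1.3; printed → 12.1.3.1. Scheduled 33%. Umbrial agreement on 12.1.3: RVC ≥ 40% → 19% available; preferential 19%. → 19%.
Line D: viscose → 12.3; coated → 12.3.1; unbleached → 12.3.1.1. Scheduled 18%. No special measure applies. → 18%.
Sum: 19% + 16% + 19% + 18% = 72%.

72%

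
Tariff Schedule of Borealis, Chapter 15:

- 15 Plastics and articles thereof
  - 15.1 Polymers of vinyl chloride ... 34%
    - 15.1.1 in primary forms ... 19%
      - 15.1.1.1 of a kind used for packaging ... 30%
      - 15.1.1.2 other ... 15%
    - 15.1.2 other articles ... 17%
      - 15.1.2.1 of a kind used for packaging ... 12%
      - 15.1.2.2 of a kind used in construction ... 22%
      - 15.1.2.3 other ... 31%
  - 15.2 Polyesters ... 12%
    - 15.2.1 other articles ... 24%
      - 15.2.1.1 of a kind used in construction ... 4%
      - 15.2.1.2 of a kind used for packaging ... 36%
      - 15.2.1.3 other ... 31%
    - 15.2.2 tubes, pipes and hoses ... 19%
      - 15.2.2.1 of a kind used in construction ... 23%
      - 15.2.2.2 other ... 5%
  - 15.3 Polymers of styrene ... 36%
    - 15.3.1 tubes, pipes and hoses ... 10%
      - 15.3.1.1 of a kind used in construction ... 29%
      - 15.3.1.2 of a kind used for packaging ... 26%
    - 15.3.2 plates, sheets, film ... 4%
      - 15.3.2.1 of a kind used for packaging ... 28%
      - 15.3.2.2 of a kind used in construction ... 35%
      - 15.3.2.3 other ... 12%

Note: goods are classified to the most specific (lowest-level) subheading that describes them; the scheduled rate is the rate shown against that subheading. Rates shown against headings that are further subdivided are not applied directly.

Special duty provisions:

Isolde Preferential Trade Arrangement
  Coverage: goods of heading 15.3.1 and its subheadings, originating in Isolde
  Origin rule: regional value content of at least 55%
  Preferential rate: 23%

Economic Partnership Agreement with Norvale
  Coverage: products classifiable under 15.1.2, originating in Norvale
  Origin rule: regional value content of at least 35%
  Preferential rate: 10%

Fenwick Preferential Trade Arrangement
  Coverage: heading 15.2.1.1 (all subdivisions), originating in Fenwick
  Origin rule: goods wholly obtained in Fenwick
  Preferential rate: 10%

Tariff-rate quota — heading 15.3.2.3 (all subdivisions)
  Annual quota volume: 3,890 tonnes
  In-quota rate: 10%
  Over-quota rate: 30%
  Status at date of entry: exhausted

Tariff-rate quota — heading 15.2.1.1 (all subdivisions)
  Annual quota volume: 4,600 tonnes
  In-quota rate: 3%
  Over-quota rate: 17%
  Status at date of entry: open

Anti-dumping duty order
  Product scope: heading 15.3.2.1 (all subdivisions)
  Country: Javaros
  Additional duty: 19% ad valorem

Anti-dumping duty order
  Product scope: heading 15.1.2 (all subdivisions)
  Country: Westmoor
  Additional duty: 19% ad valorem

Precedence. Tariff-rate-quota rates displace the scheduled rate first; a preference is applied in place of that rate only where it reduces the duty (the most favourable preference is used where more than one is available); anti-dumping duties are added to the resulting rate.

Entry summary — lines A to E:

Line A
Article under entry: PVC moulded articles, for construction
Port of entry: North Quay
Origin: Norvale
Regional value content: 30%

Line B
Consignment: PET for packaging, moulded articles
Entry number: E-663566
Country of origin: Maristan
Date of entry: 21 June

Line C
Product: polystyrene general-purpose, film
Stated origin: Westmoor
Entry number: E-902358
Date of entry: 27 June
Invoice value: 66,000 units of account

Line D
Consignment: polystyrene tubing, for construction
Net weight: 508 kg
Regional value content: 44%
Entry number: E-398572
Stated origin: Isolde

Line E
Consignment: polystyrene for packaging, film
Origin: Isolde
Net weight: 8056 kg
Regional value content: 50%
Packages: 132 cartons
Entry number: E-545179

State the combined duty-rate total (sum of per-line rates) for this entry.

Line A: PVC → 15.1; moulded articles → 15.1.2; for construction → 15.1.2.2. Scheduled 22%. Norvale agreement on 15.1.2: RVC < 35%. → 22%.
Line B: PET → 15.2; moulded articles → 15.2.1; for packaging → 15.2.1.2. Scheduled 36%. No special measure applies. → 36%.
Line C: polystyrene → 15.3; film → 15.3.2; general-purpose → 15.3.2.3. Scheduled 12%. quota on 15.3.2.3 exhausted → over-quota 30%. → 30%.
Line D: polystyrene → 15.3; tubing → 15.3.1; for construction → 15.3.1.1. Scheduled 29%. Isolde agreement on 15.3.1: RVC < 55%. → 29%.
Line E: polystyrene → 15.3; film → 15.3.2; for packaging → 15.3.2.1. Scheduled 28%. Isolde agreement on 15.3.1: 15.3.2.1 not covered. → 28%.
Sum: 22% + 36% + 30% + 29% + 28% = 145%.

145%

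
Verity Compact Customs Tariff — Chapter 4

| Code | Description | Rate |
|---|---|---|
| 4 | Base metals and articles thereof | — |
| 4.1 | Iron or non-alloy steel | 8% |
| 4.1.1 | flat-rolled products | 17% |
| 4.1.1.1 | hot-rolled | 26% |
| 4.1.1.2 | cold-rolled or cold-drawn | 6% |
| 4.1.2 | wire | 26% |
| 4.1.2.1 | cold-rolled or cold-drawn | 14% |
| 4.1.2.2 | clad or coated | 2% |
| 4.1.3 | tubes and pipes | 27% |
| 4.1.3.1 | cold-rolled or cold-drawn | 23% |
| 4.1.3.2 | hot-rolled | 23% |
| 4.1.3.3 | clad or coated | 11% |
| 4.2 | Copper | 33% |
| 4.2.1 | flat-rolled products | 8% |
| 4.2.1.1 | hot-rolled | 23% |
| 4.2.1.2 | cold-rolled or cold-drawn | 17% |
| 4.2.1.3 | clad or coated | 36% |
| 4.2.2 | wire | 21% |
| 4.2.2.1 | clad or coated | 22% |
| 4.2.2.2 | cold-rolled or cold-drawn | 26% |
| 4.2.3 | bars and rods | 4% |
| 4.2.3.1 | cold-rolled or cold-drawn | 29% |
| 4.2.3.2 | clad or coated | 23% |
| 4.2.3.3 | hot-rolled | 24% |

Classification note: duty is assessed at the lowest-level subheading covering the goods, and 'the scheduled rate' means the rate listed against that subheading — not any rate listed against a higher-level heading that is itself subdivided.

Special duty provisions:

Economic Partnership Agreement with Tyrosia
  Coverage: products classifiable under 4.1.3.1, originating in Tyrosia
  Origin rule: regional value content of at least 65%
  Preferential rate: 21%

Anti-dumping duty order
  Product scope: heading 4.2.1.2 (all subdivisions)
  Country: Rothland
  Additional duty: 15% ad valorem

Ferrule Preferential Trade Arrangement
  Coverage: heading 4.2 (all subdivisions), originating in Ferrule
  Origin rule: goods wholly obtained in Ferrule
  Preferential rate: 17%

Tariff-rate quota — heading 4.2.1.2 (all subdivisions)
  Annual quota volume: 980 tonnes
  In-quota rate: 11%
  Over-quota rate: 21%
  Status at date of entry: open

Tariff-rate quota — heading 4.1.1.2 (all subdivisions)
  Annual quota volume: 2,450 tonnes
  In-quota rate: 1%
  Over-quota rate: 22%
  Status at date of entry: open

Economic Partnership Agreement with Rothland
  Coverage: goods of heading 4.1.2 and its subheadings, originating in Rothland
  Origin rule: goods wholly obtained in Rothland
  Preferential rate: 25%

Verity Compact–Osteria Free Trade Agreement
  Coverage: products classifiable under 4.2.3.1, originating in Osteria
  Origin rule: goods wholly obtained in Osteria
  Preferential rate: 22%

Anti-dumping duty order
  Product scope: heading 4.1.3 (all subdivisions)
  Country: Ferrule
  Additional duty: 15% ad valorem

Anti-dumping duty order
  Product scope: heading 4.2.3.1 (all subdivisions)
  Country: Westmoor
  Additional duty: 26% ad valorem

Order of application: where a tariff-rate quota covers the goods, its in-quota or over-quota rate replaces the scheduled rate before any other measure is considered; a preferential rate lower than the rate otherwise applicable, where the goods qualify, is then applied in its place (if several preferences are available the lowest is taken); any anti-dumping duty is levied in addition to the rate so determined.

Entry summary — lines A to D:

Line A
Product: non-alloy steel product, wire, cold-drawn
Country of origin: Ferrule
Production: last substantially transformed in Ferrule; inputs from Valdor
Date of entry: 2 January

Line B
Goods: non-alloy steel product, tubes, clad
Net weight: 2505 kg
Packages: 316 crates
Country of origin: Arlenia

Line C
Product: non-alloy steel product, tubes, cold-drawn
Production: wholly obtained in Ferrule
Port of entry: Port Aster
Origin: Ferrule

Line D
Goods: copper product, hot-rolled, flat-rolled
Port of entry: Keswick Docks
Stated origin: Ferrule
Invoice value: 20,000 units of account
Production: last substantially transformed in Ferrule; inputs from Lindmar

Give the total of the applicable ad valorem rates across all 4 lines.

Line A: non-alloy steel → 4.1; wire → 4.1.2; cold-drawn → 4.1.2.1. Scheduled 14%. Ferrule agreement on 4.2: 4.1.2.1 not covered. → 14%.
Line B: non-alloy steel → 4.1; tubes → 4.1.3; clad → 4.1.3.3. Scheduled 11%. No special measure applies. → 11%.
Line C: non-alloy steel → 4.1; tubes → 4.1.3; cold-drawn → 4.1.3.1. Scheduled 23%. Ferrule agreement on 4.2: 4.1.3.1 not covered; anti-dumping (Ferrule, 4.1.3): +15%; total 23% + 15% = 38%. → 38%.
Line D: copper → 4.2; flat-rolled → 4.2.1; hot-rolled → 4.2.1.1. Scheduled 23%. Ferrule agreement on 4.2: not wholly obtained. → 23%.
Sum: 14% + 11% + 38% + 23% = 86%.

86%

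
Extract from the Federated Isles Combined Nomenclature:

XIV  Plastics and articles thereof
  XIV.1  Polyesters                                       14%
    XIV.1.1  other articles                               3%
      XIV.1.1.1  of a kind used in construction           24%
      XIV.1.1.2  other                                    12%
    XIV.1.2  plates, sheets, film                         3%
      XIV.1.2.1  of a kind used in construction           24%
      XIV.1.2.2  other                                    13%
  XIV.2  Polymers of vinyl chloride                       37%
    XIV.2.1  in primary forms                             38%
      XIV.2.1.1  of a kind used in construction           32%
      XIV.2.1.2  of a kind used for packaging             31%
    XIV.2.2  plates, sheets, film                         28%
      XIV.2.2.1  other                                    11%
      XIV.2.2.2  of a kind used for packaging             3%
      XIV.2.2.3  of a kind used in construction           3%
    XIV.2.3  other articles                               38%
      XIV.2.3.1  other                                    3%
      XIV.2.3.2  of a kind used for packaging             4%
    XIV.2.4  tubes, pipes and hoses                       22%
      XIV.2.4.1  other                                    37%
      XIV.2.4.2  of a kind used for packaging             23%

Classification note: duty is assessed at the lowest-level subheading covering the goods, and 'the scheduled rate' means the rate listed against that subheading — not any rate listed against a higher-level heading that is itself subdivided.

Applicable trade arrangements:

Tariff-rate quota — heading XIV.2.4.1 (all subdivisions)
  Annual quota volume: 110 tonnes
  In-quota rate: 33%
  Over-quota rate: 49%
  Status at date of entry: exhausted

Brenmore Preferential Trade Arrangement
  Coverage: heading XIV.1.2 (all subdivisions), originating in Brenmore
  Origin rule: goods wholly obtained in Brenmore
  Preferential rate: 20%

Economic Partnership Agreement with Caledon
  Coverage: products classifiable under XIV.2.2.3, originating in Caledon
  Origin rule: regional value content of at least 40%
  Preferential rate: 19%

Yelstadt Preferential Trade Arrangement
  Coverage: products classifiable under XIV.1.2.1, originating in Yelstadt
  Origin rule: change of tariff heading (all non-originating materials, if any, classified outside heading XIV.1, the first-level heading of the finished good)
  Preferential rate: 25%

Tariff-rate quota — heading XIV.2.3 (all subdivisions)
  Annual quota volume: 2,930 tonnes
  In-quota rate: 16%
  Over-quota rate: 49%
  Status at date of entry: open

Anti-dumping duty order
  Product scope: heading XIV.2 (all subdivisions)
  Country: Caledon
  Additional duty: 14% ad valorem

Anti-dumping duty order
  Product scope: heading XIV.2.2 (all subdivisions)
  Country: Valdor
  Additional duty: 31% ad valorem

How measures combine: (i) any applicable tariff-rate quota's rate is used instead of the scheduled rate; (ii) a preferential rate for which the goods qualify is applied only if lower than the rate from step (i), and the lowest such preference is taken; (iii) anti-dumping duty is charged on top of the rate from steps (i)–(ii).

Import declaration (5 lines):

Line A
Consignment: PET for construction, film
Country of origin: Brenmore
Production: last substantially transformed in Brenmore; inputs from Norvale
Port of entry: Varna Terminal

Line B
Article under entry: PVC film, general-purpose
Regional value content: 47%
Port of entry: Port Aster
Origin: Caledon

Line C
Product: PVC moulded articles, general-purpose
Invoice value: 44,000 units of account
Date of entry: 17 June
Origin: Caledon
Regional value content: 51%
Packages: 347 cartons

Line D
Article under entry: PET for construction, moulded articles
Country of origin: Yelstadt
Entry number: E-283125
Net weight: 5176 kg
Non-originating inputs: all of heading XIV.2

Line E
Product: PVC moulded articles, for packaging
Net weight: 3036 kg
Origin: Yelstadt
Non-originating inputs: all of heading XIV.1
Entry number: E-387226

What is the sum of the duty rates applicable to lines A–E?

Line A: PET → XIV.1; film → XIV.1.2; for construction → XIV.1.2.1. Scheduled 24%. Brenmore agreement on XIV.1.2: not wholly obtained. → 24%.
Line B: PVC → XIV.2; film → XIV.2.2; general-purpose → XIV.2.2.1. Scheduled 11%. Caledon agreement on XIV.2.2.3: XIV.2.2.1 not covered; anti-dumping (Caledon, XIV.2): +14%; total 11% + 14% = 25%. → 25%.
Line C: PVC → XIV.2; moulded articles → XIV.2.3; general-purpose → XIV.2.3.1. Scheduled 3%. quota on XIV.2.3 open → in-quota 16%; Caledon agreement on XIV.2.2.3: XIV.2.3.1 not covered; anti-dumping (Caledon, XIV.2): +14%; total 16% + 14% = 30%. → 30%.
Line D: PET → XIV.1; moulded articles → XIV.1.1; for construction → XIV.1.1.1. Scheduled 24%. Yelstadt agreement on XIV.1.2.1: XIV.1.1.1 not covered. → 24%.
Line E: PVC → XIV.2; moulded articles → XIV.2.3; for packaging → XIV.2.3.2. Scheduled 4%. quota on XIV.2.3 open → in-quota 16%; Yelstadt agreement on XIV.1.2.1: XIV.2.3.2 not covered. → 16%.
Sum: 24% + 25% + 30% + 24% + 16% = 119%.

119%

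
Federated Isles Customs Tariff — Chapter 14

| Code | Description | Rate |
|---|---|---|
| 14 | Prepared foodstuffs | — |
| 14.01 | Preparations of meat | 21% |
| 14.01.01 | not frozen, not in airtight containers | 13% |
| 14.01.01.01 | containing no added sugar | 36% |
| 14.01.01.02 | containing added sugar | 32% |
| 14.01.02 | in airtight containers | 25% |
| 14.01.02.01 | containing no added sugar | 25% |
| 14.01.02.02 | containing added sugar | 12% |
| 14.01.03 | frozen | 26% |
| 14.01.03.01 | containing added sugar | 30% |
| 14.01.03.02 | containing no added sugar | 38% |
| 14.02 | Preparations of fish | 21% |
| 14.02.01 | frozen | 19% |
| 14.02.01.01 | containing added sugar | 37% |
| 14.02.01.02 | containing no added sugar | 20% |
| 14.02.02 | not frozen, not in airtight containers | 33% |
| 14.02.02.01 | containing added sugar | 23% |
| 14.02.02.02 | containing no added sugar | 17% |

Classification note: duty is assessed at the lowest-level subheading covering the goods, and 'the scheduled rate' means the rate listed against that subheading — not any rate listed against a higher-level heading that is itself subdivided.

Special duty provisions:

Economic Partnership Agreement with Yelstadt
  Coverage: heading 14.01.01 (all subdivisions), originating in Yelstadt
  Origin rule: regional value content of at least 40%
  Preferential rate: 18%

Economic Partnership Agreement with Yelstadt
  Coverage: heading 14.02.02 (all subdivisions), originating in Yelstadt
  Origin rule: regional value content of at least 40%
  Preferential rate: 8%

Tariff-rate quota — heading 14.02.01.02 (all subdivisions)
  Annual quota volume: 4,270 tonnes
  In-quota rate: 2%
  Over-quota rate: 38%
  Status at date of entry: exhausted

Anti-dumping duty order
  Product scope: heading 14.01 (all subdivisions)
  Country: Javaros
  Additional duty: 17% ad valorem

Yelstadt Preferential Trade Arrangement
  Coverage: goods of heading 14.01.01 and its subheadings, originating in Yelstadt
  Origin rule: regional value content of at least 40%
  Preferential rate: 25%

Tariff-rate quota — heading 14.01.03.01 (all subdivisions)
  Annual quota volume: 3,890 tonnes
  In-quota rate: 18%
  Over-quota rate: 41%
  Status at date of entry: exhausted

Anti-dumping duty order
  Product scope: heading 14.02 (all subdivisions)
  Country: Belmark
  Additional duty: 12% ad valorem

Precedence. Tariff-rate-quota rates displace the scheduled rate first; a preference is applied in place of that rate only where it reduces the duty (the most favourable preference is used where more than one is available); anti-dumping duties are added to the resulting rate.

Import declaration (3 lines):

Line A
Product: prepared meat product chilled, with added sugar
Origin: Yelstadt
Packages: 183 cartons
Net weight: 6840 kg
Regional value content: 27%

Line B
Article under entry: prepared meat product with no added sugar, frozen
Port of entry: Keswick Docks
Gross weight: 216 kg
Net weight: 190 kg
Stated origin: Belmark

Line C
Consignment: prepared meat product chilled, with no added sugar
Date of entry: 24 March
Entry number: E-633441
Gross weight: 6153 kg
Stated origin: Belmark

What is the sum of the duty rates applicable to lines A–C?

Line A: prepared meat product → 14.01; chilled → 14.01.01; with added sugar → 14.01.01.02. Scheduled 32%. Yelstadt agreement on 14.01.01: RVC < 40%; Yelstadt agreement on 14.02.02: 14.01.01.02 not covered; Yelstadt agreement on 14.01.01: RVC < 40%. → 32%.
Line B: prepared meat product → 14.01; frozen → 14.01.03; with no added sugar → 14.01.03.02. Scheduled 38%. No special measure applies. → 38%.
Line C: prepared meat product → 14.01; chilled → 14.01.01; with no added sugar → 14.01.01.01. Scheduled 36%. No special measure applies. → 36%.
Sum: 32% + 38% + 36% = 106%.

106%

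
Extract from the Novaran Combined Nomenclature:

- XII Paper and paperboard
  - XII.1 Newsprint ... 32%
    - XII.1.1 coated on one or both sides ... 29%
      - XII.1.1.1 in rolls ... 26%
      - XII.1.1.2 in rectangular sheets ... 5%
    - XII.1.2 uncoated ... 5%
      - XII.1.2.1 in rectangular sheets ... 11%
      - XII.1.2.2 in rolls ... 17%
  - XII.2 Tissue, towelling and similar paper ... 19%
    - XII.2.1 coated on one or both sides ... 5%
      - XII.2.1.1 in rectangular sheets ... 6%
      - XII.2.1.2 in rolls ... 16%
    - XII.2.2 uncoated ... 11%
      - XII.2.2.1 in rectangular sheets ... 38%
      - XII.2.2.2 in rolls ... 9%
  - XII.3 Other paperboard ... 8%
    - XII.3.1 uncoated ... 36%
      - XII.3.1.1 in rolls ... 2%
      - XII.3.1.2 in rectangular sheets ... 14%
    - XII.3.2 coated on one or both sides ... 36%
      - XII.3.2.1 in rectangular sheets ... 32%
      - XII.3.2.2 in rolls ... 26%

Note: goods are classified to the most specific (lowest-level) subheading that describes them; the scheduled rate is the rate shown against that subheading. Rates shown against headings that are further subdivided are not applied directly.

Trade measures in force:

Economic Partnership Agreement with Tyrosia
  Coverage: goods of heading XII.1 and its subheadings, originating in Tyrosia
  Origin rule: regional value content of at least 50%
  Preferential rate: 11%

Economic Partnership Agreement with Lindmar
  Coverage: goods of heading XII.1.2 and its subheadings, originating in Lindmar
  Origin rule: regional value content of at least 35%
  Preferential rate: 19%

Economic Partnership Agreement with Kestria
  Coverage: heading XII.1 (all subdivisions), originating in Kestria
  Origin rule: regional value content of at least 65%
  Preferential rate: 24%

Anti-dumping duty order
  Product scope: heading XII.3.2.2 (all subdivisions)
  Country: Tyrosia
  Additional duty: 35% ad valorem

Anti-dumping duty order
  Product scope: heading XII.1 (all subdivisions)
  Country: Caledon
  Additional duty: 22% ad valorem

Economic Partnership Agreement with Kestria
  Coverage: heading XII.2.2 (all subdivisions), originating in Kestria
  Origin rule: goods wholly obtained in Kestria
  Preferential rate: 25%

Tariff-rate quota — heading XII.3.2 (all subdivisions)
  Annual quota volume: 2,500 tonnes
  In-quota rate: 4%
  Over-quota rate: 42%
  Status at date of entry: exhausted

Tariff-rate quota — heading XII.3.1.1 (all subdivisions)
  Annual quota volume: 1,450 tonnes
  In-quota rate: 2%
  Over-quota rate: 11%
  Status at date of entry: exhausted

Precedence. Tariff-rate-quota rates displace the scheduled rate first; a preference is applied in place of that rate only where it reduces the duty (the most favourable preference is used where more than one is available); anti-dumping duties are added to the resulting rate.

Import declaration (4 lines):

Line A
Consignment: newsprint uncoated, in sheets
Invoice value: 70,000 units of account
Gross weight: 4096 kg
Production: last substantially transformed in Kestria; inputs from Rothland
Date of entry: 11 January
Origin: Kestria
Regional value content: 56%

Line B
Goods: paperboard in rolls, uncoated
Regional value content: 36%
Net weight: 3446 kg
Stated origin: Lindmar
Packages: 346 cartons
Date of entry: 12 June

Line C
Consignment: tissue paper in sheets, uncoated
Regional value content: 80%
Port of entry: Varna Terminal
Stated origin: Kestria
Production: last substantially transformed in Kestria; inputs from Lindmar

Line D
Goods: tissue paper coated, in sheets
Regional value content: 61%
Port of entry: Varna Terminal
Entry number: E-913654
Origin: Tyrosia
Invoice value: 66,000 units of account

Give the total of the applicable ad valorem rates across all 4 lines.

66%

Line A: newsprint → XII.1; uncoated → XII.1.2; in sheets → XII.1.2.1. Scheduled 11%. Kestria agreement on XII.1: RVC < 65%; Kestria agreement on XII.2.2: XII.1.2.1 not covered. → 11%.
Line B: paperboard → XII.3; uncoated → XII.3.1; in rolls → XII.3.1.1. Scheduled 2%. quota on XII.3.1.1 exhausted → over-quota 11%; Lindmar agreement on XII.1.2: XII.3.1.1 not covered. → 11%.
Line C: tissue paper → XII.2; uncoated → XII.2.2; in sheets → XII.2.2.1. Scheduled 38%. Kestria agreement on XII.1: XII.2.2.1 not covered; Kestria agreement on XII.2.2: not wholly obtained. → 38%.
Line D: tissue paper → XII.2; coated → XII.2.1; in sheets → XII.2.1.1. Scheduled 6%. Tyrosia agreement on XII.1: XII.2.1.1 not covered. → 6%.
Sum: 11% + 11% + 38% + 6% = 66%.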